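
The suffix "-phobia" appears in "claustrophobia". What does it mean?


Suffix: -phobia
Example: claustrophobia (claustro- + -phobia)
Meaning = fear of


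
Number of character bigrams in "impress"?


Word: "impress" (length 7)
Number of 2-grams = length - 2 + 1 = 7 - 2 + 1
= 6


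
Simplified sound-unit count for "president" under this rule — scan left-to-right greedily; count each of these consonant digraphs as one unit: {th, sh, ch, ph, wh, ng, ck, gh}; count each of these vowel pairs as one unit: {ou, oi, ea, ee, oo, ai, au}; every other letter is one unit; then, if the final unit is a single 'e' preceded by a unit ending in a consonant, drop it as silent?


Word: "president" (9 letters)
Left-to-right scan:
  [1] 'p' (letter)
  [2] 'r' (letter)
  [3] 'e' (letter)
  [4] 's' (letter)
  [5] 'i' (letter)
  [6] 'd' (letter)
  [7] 'e' (letter)
  [8] 'n' (letter)
  [9] 't' (letter)
Units from scan: 9
Sound units = 9 units


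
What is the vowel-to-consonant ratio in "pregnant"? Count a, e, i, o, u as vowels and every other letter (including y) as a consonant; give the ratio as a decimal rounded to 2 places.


Word: "pregnant"
Vowels (a,e,i,o,u): 2
Consonants: 6
Ratio = 2/6
= 0.33


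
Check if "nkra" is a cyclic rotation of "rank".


Word: "rank", Candidate: "nkra"
Method: check if candidate is substring of word+word
"rankrank" contains "nkra"? Yes
Is rotation = Yes


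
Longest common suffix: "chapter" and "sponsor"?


Word 1: "chapter"
Word 2: "sponsor"
Comparing from end:
  Pos -1: 'r' == 'r'
  Pos -2: 'e' != 'o' (stop)
LCS = "r" (length 1)


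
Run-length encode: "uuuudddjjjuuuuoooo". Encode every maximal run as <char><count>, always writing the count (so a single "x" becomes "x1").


String: "uuuudddjjjuuuuoooo"
Scanning for consecutive runs:
  'u' x 4
  'd' x 3
  'j' x 3
  'u' x 4
  'o' x 4
RLE = "u4d3j3u4o4"


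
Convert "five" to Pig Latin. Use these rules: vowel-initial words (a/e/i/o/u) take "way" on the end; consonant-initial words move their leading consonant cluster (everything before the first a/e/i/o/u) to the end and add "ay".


Word: "five"
Starts with consonant(s) → move to end, add 'ay'
Consonant cluster: "f"
Pig Latin = "ivefay"


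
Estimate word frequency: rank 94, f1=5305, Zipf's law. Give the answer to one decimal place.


Zipf's law: f(r) = f(1) / r
f(1) = 5305
f(94) = 5305 / 94
= 56.4 occurrences


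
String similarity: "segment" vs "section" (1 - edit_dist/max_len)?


Word 1: "segment" (length 7)
Word 2: "section" (length 7)
One optimal edit sequence:
  1. keep 's'
  2. keep 'e'
  3. substitute 'g' -> 'c'  (+1)
  4. substitute 'm' -> 't'  (+1)
  5. substitute 'e' -> 'i'  (+1)
  6. substitute 'n' -> 'o'  (+1)
  7. substitute 't' -> 'n'  (+1)
Edit distance = 5
Max length = max(7, 7) = 7
Similarity = 1 - 5/7
= 0.2857


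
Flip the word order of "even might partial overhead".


Original: "even might partial overhead"
Words (1..n): even | might | partial | overhead
Reversed (n..1): overhead | partial | might | even
Result = "overhead partial might even"


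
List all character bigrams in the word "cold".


Word: "cold" (length 4)
Number of bigrams = 4 - 2 + 1 = 3
  Position 0: "co"
  Position 1: "ol"
  Position 2: "ld"
Bigrams = "co", "ol", "ld"


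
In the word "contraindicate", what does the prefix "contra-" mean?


Prefix: contra-
Example: contraindicate = contra- + indicate
Meaning = against


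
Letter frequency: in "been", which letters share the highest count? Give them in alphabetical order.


Word: "been"
Letter counts:
  'b': 1
  'e': 2
  'n': 1
Maximum count = 2
Most frequent = 'e' (2 times each)


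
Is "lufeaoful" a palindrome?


Word: "lufeaoful"
Reversed: "lufoaeful"
Forward == Backward? lufeaoful != lufoaeful
Palindrome = No


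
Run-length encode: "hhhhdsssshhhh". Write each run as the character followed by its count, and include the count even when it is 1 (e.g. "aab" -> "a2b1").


String: "hhhhdsssshhhh"
Scanning for consecutive runs:
  'h' x 4
  'd' x 1
  's' x 4
  'h' x 4
RLE = "h4d1s4h4"


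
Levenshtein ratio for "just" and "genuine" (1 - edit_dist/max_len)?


Word 1: "just" (length 4)
Word 2: "genuine" (length 7)
One optimal edit sequence:
  1. insert 'g'  (+1)
  2. insert 'e'  (+1)
  3. substitute 'j' -> 'n'  (+1)
  4. keep 'u'
  5. insert 'i'  (+1)
  6. substitute 's' -> 'n'  (+1)
  7. substitute 't' -> 'e'  (+1)
Edit distance = 6
Max length = max(4, 7) = 7
Similarity = 1 - 6/7
= 0.1429


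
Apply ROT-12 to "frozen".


Word: "frozen"
Shift: 12
Each letter → (letter + shift) mod 26:
  'f' (5) + 12 = 17 → 'r'
  'r' (17) + 12 = 3 → 'd'
  'o' (14) + 12 = 0 → 'a'
  'z' (25) + 12 = 11 → 'l'
  'e' (4) + 12 = 16 → 'q'
  'n' (13) + 12 = 25 → 'z'
Result = "rdalqz"


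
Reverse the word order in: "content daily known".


Original: "content daily known"
Words (1..n): content | daily | known
Reversed (n..1): known | daily | content
Result = "known daily content"


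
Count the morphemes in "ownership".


Word: "ownership"
Morphemes: own + -er + -ship
Each morpheme carries meaning
= 3 morphemes


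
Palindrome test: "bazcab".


Word: "bazcab"
Reversed: "baczab"
Forward == Backward? bazcab != baczab
Palindrome = No


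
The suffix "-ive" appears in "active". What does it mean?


Suffix: -ive
As in: active -> act + -ive
Meaning = tending to


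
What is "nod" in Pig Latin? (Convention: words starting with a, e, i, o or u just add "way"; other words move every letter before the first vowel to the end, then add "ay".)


Word: "nod"
Starts with consonant(s) → move to end, add 'ay'
Consonant cluster: "n"
Pig Latin = "odnay"


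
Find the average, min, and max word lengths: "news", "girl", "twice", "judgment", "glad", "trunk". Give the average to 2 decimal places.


Lengths: "news"=4, "girl"=4, "twice"=5, "judgment"=8, "glad"=4, "trunk"=5
Sum = 30, Count = 6
Average = 30/6 = 5.00
= avg=5.00, min=4, max=8


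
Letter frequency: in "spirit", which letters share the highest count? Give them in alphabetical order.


Word: "spirit"
Letter counts:
  'i': 2
  'p': 1
  'r': 1
  's': 1
  't': 1
Maximum count = 2
Most frequent = 'i' (2 times each)


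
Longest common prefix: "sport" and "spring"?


Word 1: "sport"
Word 2: "spring"
Comparing from start:
  Pos 0: 's' == 's'
  Pos 1: 'p' == 'p'
  Pos 2: 'o' != 'r' (stop)
LCP = "sp" (length 2)


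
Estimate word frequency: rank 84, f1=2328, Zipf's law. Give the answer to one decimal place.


Zipf's law: f(r) = f(1) / r
f(1) = 2328
f(84) = 2328 / 84
= 27.7 occurrences


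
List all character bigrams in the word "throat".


Word: "throat" (length 6)
Number of bigrams = 6 - 2 + 1 = 5
  Position 0: "th"
  Position 1: "hr"
  Position 2: "ro"
  Position 3: "oa"
  Position 4: "at"
Bigrams = "th", "hr", "ro", "oa", "at"


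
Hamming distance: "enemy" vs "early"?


Comparing character by character (same length = 5):
  Pos 0: 'e' vs 'e' =
  Pos 1: 'n' vs 'a' !=
  Pos 2: 'e' vs 'r' !=
  Pos 3: 'm' vs 'l' !=
  Pos 4: 'y' vs 'y' =
Hamming distance = 3


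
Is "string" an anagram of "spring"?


Word 1: "spring" → sorted: ginprs
Word 2: "string" → sorted: ginrst
Same letters? ginprs != ginrst
Anagram = No


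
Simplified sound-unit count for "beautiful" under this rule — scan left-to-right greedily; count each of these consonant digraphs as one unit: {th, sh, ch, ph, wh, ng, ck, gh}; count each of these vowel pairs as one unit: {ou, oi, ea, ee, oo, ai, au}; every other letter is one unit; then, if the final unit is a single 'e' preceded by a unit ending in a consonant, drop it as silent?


Word: "beautiful" (9 letters)
Left-to-right scan:
  [1] 'b' (letter)
  [2] 'ea' (vowel-pair)
  [3] 'u' (letter)
  [4] 't' (letter)
  [5] 'i' (letter)
  [6] 'f' (letter)
  [7] 'u' (letter)
  [8] 'l' (letter)
Units from scan: 8
Sound units = 8 units


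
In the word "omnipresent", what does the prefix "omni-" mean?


Prefix: omni-
As in: omnipresent -> omni- + present
Meaning = all


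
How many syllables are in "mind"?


Word: "mind"
Syllable breakdown: mind
Counting: 1 part
= 1 syllable


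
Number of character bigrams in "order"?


Word: "order" (length 5)
Number of 2-grams = length - 2 + 1 = 5 - 2 + 1
= 4


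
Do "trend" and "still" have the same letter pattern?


Pattern of "trend": [0, 1, 2, 3, 4]
Pattern of "still": [0, 1, 2, 3, 3]
Patterns do not match
Same pattern = No


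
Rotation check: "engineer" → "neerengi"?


Word: "engineer", Candidate: "neerengi"
Method: check if candidate is substring of word+word
"engineerengineer" contains "neerengi"? Yes
Is rotation = Yes


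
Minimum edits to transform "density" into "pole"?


Word 1: "density" (length 7)
Word 2: "pole" (length 4)
One optimal edit sequence (insert/delete/substitute each cost 1):
  1. delete 'd'  (+1)
  2. delete 'e'  (+1)
  3. delete 'n'  (+1)
  4. substitute 's' -> 'p'  (+1)
  5. substitute 'i' -> 'o'  (+1)
  6. substitute 't' -> 'l'  (+1)
  7. substitute 'y' -> 'e'  (+1)
Total edit operations: 7
Edit distance = 7


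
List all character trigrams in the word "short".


Word: "short" (length 5)
Number of trigrams = 5 - 3 + 1 = 3
  Position 0: "sho"
  Position 1: "hor"
  Position 2: "ort"
Trigrams = "sho", "hor", "ort"


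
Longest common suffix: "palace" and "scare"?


Word 1: "palace"
Word 2: "scare"
Comparing from end:
  Pos -1: 'e' == 'e'
  Pos -2: 'c' != 'r' (stop)
LCS = "e" (length 1)


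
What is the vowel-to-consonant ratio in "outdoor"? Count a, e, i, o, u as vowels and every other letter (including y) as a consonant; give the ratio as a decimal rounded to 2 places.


Word: "outdoor"
Vowels (a,e,i,o,u): 4
Consonants: 3
Ratio = 4/3
= 1.33


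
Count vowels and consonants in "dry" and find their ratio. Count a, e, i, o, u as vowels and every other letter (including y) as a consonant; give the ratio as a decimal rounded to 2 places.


Word: "dry"
Vowels (a,e,i,o,u): 0
Consonants: 3
Ratio = 0/3
= 0.00


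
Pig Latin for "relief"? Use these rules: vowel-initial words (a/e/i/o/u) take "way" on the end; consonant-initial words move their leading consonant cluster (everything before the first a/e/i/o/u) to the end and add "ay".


Word: "relief"
Starts with consonant(s) → move to end, add 'ay'
Consonant cluster: "r"
Pig Latin = "eliefray"


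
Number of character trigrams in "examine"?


Word: "examine" (length 7)
Number of 3-grams = length - 3 + 1 = 7 - 3 + 1
= 5


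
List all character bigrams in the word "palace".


Word: "palace" (length 6)
Number of bigrams = 6 - 2 + 1 = 5
  Position 0: "pa"
  Position 1: "al"
  Position 2: "la"
  Position 3: "ac"
  Position 4: "ce"
Bigrams = "pa", "al", "la", "ac", "ce"


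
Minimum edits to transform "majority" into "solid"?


Word 1: "majority" (length 8)
Word 2: "solid" (length 5)
One optimal edit sequence (insert/delete/substitute each cost 1):
  1. delete 'm'  (+1)
  2. delete 'a'  (+1)
  3. substitute 'j' -> 's'  (+1)
  4. keep 'o'
  5. substitute 'r' -> 'l'  (+1)
  6. keep 'i'
  7. delete 't'  (+1)
  8. substitute 'y' -> 'd'  (+1)
Total edit operations: 6
Edit distance = 6


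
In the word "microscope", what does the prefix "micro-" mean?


Prefix: micro-
As in: microscope -> micro- + scope
Meaning = small


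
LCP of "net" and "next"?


Word 1: "net"
Word 2: "next"
Comparing from start:
  Pos 0: 'n' == 'n'
  Pos 1: 'e' == 'e'
  Pos 2: 't' != 'x' (stop)
LCP = "ne" (length 2)


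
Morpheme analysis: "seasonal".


Word: "seasonal"
Morphemes: season + -al
Each morpheme carries meaning
= 2 morphemes


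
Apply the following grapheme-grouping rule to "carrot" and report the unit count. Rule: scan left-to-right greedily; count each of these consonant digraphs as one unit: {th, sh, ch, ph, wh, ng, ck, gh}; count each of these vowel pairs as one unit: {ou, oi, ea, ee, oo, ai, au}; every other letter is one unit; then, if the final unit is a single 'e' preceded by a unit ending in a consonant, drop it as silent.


Word: "carrot" (6 letters)
Left-to-right scan:
  1. 'c' (letter)
  2. 'a' (letter)
  3. 'r' (letter)
  4. 'r' (letter)
  5. 'o' (letter)
  6. 't' (letter)
Units from scan: 6
Sound units = 6 units


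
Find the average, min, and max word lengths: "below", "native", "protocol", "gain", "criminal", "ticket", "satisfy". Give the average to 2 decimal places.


Lengths: "below"=5, "native"=6, "protocol"=8, "gain"=4, "criminal"=8, "ticket"=6, "satisfy"=7
Sum = 44, Count = 7
Average = 44/7 = 6.29
= avg=6.29, min=4, max=8


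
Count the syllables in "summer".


Word: "summer"
Syllable breakdown: sum · mer
Counting: 2 parts
= 2 syllables


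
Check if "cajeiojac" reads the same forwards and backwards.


Word: "cajeiojac"
Reversed: "cajoiejac"
Forward == Backward? cajeiojac != cajoiejac
Palindrome = No


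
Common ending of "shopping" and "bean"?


Word 1: "shopping"
Word 2: "bean"
Comparing from end:
  Pos -1: 'g' != 'n' (stop)
LCS = "" (length 0)


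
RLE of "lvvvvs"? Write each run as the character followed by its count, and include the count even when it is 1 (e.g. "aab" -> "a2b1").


String: "lvvvvs"
Scanning for consecutive runs:
  'l' x 1
  'v' x 4
  's' x 1
RLE = "l1v4s1"


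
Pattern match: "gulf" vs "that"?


Pattern of "gulf": [0, 1, 2, 3]
Pattern of "that": [0, 1, 2, 0]
Patterns do not match
Same pattern = No


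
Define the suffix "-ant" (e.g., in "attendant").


Suffix: -ant
Example: attendant (attend + -ant)
Meaning = one who / that which


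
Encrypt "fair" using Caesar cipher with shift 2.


Word: "fair"
Shift: 2
Each letter → (letter + shift) mod 26:
  'f' (5) + 2 = 7 → 'h'
  'a' (0) + 2 = 2 → 'c'
  'i' (8) + 2 = 10 → 'k'
  'r' (17) + 2 = 19 → 't'
Result = "hckt"


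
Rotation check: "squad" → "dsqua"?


Word: "squad", Candidate: "dsqua"
Method: check if candidate is substring of word+word
"squadsquad" contains "dsqua"? Yes
Is rotation = Yes


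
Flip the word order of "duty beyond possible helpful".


Original: "duty beyond possible helpful"
Words (1..n): duty | beyond | possible | helpful
Reversed (n..1): helpful | possible | beyond | duty
Result = "helpful possible beyond duty"


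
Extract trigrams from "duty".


Word: "duty" (length 4)
Number of trigrams = 4 - 3 + 1 = 2
  Position 0: "dut"
  Position 1: "uty"
Trigrams = "dut", "uty"


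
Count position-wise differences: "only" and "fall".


Comparing character by character (same length = 4):
  Pos 0: 'o' vs 'f' !=
  Pos 1: 'n' vs 'a' !=
  Pos 2: 'l' vs 'l' =
  Pos 3: 'y' vs 'l' !=
Hamming distance = 3


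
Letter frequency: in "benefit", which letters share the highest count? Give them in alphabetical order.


Word: "benefit"
Letter counts:
  'b': 1
  'e': 2
  'f': 1
  'i': 1
  'n': 1
  't': 1
Maximum count = 2
Most frequent = 'e' (2 times each)


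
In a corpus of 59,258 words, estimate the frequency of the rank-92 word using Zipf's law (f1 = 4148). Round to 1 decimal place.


Zipf's law: f(r) = f(1) / r
f(1) = 4148
f(92) = 4148 / 92
= 45.1 occurrences


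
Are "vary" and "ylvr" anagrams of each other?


Word 1: "vary" → sorted: arvy
Word 2: "ylvr" → sorted: lrvy
Same letters? arvy != lrvy
Anagram = No


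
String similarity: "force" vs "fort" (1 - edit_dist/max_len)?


Word 1: "force" (length 5)
Word 2: "fort" (length 4)
One optimal edit sequence:
  1. keep 'f'
  2. keep 'o'
  3. keep 'r'
  4. delete 'c'  (+1)
  5. substitute 'e' -> 't'  (+1)
Edit distance = 2
Max length = max(5, 4) = 5
Similarity = 1 - 2/5
= 0.6000


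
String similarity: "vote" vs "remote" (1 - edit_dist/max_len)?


Word 1: "vote" (length 4)
Word 2: "remote" (length 6)
One optimal edit sequence:
  1. insert 'r'  (+1)
  2. insert 'e'  (+1)
  3. substitute 'v' -> 'm'  (+1)
  4. keep 'o'
  5. keep 't'
  6. keep 'e'
Edit distance = 3
Max length = max(4, 6) = 6
Similarity = 1 - 3/6
= 0.5000


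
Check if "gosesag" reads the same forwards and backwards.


Word: "gosesag"
Reversed: "gasesog"
Forward == Backward? gosesag != gasesog
Palindrome = No


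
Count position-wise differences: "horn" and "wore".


Comparing character by character (same length = 4):
  Pos 0: 'h' vs 'w' !=
  Pos 1: 'o' vs 'o' =
  Pos 2: 'r' vs 'r' =
  Pos 3: 'n' vs 'e' !=
Hamming distance = 2


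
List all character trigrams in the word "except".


Word: "except" (length 6)
Number of trigrams = 6 - 3 + 1 = 4
  Position 0: "exc"
  Position 1: "xce"
  Position 2: "cep"
  Position 3: "ept"
Trigrams = "exc", "xce", "cep", "ept"


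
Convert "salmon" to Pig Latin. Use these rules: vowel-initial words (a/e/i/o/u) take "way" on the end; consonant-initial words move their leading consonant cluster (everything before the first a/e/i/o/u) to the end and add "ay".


Word: "salmon"
Starts with consonant(s) → move to end, add 'ay'
Consonant cluster: "s"
Pig Latin = "almonsay"


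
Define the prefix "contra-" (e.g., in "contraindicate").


Prefix: contra-
Example: contraindicate = contra- + indicate
Meaning = against


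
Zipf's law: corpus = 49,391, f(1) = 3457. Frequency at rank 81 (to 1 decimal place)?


Zipf's law: f(r) = f(1) / r
f(1) = 3457
f(81) = 3457 / 81
= 42.7 occurrences


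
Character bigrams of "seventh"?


Word: "seventh" (length 7)
Number of bigrams = 7 - 2 + 1 = 6
  Position 0: "se"
  Position 1: "ev"
  Position 2: "ve"
  Position 3: "en"
  Position 4: "nt"
  Position 5: "th"
Bigrams = "se", "ev", "ve", "en", "nt", "th"


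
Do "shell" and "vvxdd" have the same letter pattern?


Pattern of "shell": [0, 1, 2, 3, 3]
Pattern of "vvxdd": [0, 0, 1, 2, 2]
Patterns do not match
Same pattern = No


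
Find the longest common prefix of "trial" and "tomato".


Word 1: "trial"
Word 2: "tomato"
Comparing from start:
  Pos 0: 't' == 't'
  Pos 1: 'r' != 'o' (stop)
LCP = "t" (length 1)


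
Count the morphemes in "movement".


Word: "movement"
Morphemes: move + -ment
Each morpheme carries meaning
= 2 morphemes


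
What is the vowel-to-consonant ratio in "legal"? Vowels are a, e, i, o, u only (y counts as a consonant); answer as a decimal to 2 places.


Word: "legal"
Vowels (a,e,i,o,u): 2
Consonants: 3
Ratio = 2/3
= 0.67


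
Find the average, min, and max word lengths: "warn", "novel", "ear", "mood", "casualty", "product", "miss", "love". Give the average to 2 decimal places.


Lengths: "warn"=4, "novel"=5, "ear"=3, "mood"=4, "casualty"=8, "product"=7, "miss"=4, "love"=4
Sum = 39, Count = 8
Average = 39/8 = 4.88
= avg=4.88, min=3, max=8


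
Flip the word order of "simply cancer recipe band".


Original: "simply cancer recipe band"
Words (1..n): simply | cancer | recipe | band
Reversed (n..1): band | recipe | cancer | simply
Result = "band recipe cancer simply"


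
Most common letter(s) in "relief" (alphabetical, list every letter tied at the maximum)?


Word: "relief"
Letter counts:
  'e': 2
  'f': 1
  'i': 1
  'l': 1
  'r': 1
Maximum count = 2
Most frequent = 'e' (2 times each)


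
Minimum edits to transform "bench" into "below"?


Word 1: "bench" (length 5)
Word 2: "below" (length 5)
One optimal edit sequence (insert/delete/substitute each cost 1):
  1. keep 'b'
  2. keep 'e'
  3. substitute 'n' -> 'l'  (+1)
  4. substitute 'c' -> 'o'  (+1)
  5. substitute 'h' -> 'w'  (+1)
Total edit operations: 3
Edit distance = 3


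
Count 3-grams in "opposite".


Word: "opposite" (length 8)
Number of 3-grams = length - 3 + 1 = 8 - 3 + 1
= 6


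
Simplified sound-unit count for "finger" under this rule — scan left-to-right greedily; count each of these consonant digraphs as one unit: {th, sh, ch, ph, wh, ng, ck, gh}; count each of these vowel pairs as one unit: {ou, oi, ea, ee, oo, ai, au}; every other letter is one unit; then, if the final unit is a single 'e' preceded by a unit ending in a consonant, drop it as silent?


Word: "finger" (6 letters)
Left-to-right scan:
  (1) 'f' (letter)
  (2) 'i' (letter)
  (3) 'ng' (digraph)
  (4) 'e' (letter)
  (5) 'r' (letter)
Units from scan: 5
Sound units = 5 units


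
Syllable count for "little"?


Word: "little"
Syllable breakdown: lit · tle
Counting: 2 parts
= 2 syllables


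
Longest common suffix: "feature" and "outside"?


Word 1: "feature"
Word 2: "outside"
Comparing from end:
  Pos -1: 'e' == 'e'
  Pos -2: 'r' != 'd' (stop)
LCS = "e" (length 1)


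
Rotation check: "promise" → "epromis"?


Word: "promise", Candidate: "epromis"
Method: check if candidate is substring of word+word
"promisepromise" contains "epromis"? Yes
Is rotation = Yes


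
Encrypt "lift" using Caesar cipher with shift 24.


Word: "lift"
Shift: 24
Each letter → (letter + shift) mod 26:
  'l' (11) + 24 = 9 → 'j'
  'i' (8) + 24 = 6 → 'g'
  'f' (5) + 24 = 3 → 'd'
  't' (19) + 24 = 17 → 'r'
Result = "jgdr"


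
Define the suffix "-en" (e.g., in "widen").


Suffix: -en
Example: widen (wide + -en, with a spelling change)
Meaning = to make / become


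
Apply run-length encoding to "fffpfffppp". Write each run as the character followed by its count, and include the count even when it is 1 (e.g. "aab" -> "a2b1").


String: "fffpfffppp"
Scanning for consecutive runs:
  'f' x 3
  'p' x 1
  'f' x 3
  'p' x 3
RLE = "f3p1f3p3"


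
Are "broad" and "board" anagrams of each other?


Word 1: "broad" → sorted: abdor
Word 2: "board" → sorted: abdor
Same letters? abdor == abdor
Anagram = Yes


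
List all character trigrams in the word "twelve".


Word: "twelve" (length 6)
Number of trigrams = 6 - 3 + 1 = 4
  Position 0: "twe"
  Position 1: "wel"
  Position 2: "elv"
  Position 3: "lve"
Trigrams = "twe", "wel", "elv", "lve"


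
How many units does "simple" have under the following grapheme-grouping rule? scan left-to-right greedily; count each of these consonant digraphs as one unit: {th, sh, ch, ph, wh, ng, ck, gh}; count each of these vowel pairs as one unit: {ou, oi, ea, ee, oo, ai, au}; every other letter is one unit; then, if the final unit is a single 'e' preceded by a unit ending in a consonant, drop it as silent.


Word: "simple" (6 letters)
Left-to-right scan:
  1. 's' (letter)
  2. 'i' (letter)
  3. 'm' (letter)
  4. 'p' (letter)
  5. 'l' (letter)
  6. 'e' (letter)
Units from scan: 6
Final unit is 'e' after a consonant -> drop as silent (-1)
Sound units = 5 units


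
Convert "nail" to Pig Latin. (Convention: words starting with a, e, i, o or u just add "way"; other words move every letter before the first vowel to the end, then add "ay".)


Word: "nail"
Starts with consonant(s) → move to end, add 'ay'
Consonant cluster: "n"
Pig Latin = "ailnay"


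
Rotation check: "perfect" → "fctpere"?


Word: "perfect", Candidate: "fctpere"
Method: check if candidate is substring of word+word
"perfectperfect" contains "fctpere"? No
Is rotation = No


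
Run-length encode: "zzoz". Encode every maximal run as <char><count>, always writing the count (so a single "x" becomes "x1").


String: "zzoz"
Scanning for consecutive runs:
  'z' x 2
  'o' x 1
  'z' x 1
RLE = "z2o1z1"


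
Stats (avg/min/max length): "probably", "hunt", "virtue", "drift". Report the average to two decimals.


Lengths: "probably"=8, "hunt"=4, "virtue"=6, "drift"=5
Sum = 23, Count = 4
Average = 23/4 = 5.75
= avg=5.75, min=4, max=8


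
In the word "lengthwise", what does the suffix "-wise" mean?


Suffix: -wise
Example: lengthwise (length + -wise)
Meaning = in the manner of


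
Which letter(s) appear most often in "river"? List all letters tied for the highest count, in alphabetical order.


Word: "river"
Letter counts:
  'e': 1
  'i': 1
  'r': 2
  'v': 1
Maximum count = 2
Most frequent = 'r' (2 times each)


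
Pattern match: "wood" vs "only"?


Pattern of "wood": [0, 1, 1, 2]
Pattern of "only": [0, 1, 2, 3]
Patterns do not match
Same pattern = No


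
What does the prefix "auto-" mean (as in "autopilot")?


Prefix: auto-
Example: autopilot = auto- + pilot
Meaning = self


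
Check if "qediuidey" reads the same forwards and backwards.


Word: "qediuidey"
Reversed: "yediuideq"
Forward == Backward? qediuidey != yediuideq
Palindrome = No


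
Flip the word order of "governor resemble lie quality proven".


Original: "governor resemble lie quality proven"
Words (1..n): governor | resemble | lie | quality | proven
Reversed (n..1): proven | quality | lie | resemble | governor
Result = "proven quality lie resemble governor"


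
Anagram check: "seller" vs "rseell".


Word 1: "seller" → sorted: eellrs
Word 2: "rseell" → sorted: eellrs
Same letters? eellrs == eellrs
Anagram = Yes


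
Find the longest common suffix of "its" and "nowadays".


Word 1: "its"
Word 2: "nowadays"
Comparing from end:
  Pos -1: 's' == 's'
  Pos -2: 't' != 'y' (stop)
LCS = "s" (length 1)


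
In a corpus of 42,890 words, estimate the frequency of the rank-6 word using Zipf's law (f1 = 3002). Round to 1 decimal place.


Zipf's law: f(r) = f(1) / r
f(1) = 3002
f(6) = 3002 / 6
= 500.3 occurrences


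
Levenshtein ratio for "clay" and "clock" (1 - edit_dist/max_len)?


Word 1: "clay" (length 4)
Word 2: "clock" (length 5)
One optimal edit sequence:
  1. keep 'c'
  2. keep 'l'
  3. insert 'o'  (+1)
  4. substitute 'a' -> 'c'  (+1)
  5. substitute 'y' -> 'k'  (+1)
Edit distance = 3
Max length = max(4, 5) = 5
Similarity = 1 - 3/5
= 0.4000


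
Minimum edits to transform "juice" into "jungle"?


Word 1: "juice" (length 5)
Word 2: "jungle" (length 6)
One optimal edit sequence (insert/delete/substitute each cost 1):
  1. keep 'j'
  2. keep 'u'
  3. insert 'n'  (+1)
  4. substitute 'i' -> 'g'  (+1)
  5. substitute 'c' -> 'l'  (+1)
  6. keep 'e'
Total edit operations: 3
Edit distance = 3


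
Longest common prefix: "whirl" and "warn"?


Word 1: "whirl"
Word 2: "warn"
Comparing from start:
  Pos 0: 'w' == 'w'
  Pos 1: 'h' != 'a' (stop)
LCP = "w" (length 1)


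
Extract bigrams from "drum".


Word: "drum" (length 4)
Number of bigrams = 4 - 2 + 1 = 3
  Position 0: "dr"
  Position 1: "ru"
  Position 2: "um"
Bigrams = "dr", "ru", "um"


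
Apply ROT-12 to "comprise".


Word: "comprise"
Shift: 12
Each letter → (letter + shift) mod 26:
  'c' (2) + 12 = 14 → 'o'
  'o' (14) + 12 = 0 → 'a'
  'm' (12) + 12 = 24 → 'y'
  'p' (15) + 12 = 1 → 'b'
  'r' (17) + 12 = 3 → 'd'
  'i' (8) + 12 = 20 → 'u'
  's' (18) + 12 = 4 → 'e'
  'e' (4) + 12 = 16 → 'q'
Result = "oaybdueq"


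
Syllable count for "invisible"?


Word: "invisible"
Syllable breakdown: in / vis / i / ble
Counting: 4 parts
= 4 syllables


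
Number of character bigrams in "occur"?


Word: "occur" (length 5)
Number of 2-grams = length - 2 + 1 = 5 - 2 + 1
= 4


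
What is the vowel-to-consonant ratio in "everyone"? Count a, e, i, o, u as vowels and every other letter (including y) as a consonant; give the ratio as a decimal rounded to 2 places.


Word: "everyone"
Vowels (a,e,i,o,u): 4
Consonants: 4
Ratio = 4/4
= 1.00


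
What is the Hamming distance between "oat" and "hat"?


Comparing character by character (same length = 3):
  Pos 0: 'o' vs 'h' !=
  Pos 1: 'a' vs 'a' =
  Pos 2: 't' vs 't' =
Hamming distance = 1


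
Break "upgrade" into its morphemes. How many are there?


Word: "upgrade"
Morphemes: up- + grade
Each morpheme carries meaning
= 2 morphemes


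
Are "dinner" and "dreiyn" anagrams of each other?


Word 1: "dinner" → sorted: deinnr
Word 2: "dreiyn" → sorted: deinry
Same letters? deinnr != deinry
Anagram = No


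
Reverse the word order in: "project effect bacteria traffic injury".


Original: "project effect bacteria traffic injury"
Words (1..n): project | effect | bacteria | traffic | injury
Reversed (n..1): injury | traffic | bacteria | effect | project
Result = "injury traffic bacteria effect project"


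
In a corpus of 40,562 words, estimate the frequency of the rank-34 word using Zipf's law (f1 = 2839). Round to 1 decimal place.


Zipf's law: f(r) = f(1) / r
f(1) = 2839
f(34) = 2839 / 34
= 83.5 occurrences


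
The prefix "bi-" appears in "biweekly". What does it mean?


Prefix: bi-
Example: biweekly (bi- + weekly)
Meaning = two


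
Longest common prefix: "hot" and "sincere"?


Word 1: "hot"
Word 2: "sincere"
Comparing from start:
  Pos 0: 'h' != 's' (stop)
LCP = "" (length 0)


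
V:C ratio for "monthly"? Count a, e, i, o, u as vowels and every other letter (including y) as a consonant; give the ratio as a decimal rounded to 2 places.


Word: "monthly"
Vowels (a,e,i,o,u): 1
Consonants: 6
Ratio = 1/6
= 0.17


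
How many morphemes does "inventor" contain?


Word: "inventor"
Morphemes: invent / -or
Each morpheme carries meaning
= 2 morphemes


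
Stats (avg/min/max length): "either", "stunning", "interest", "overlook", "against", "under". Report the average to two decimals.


Lengths: "either"=6, "stunning"=8, "interest"=8, "overlook"=8, "against"=7, "under"=5
Sum = 42, Count = 6
Average = 42/6 = 7.00
= avg=7.00, min=5, max=8


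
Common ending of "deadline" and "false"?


Word 1: "deadline"
Word 2: "false"
Comparing from end:
  Pos -1: 'e' == 'e'
  Pos -2: 'n' != 's' (stop)
LCS = "e" (length 1)


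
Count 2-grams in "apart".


Word: "apart" (length 5)
Number of 2-grams = length - 2 + 1 = 5 - 2 + 1
= 4


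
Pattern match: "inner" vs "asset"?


Pattern of "inner": [0, 1, 1, 2, 3]
Pattern of "asset": [0, 1, 1, 2, 3]
Patterns match
Same pattern = Yes


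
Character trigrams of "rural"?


Word: "rural" (length 5)
Number of trigrams = 5 - 3 + 1 = 3
  Position 0: "rur"
  Position 1: "ura"
  Position 2: "ral"
Trigrams = "rur", "ura", "ral"


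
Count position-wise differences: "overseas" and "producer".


Comparing character by character (same length = 8):
  Pos 0: 'o' vs 'p' !=
  Pos 1: 'v' vs 'r' !=
  Pos 2: 'e' vs 'o' !=
  Pos 3: 'r' vs 'd' !=
  Pos 4: 's' vs 'u' !=
  Pos 5: 'e' vs 'c' !=
  Pos 6: 'a' vs 'e' !=
  Pos 7: 's' vs 'r' !=
Hamming distance = 8


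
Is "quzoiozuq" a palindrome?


Word: "quzoiozuq"
Reversed: "quzoiozuq"
Forward == Backward? quzoiozuq == quzoiozuq
Palindrome = Yes


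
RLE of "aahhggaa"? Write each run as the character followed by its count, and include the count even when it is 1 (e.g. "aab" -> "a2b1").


String: "aahhggaa"
Scanning for consecutive runs:
  'a' x 2
  'h' x 2
  'g' x 2
  'a' x 2
RLE = "a2h2g2a2"


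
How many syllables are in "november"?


Word: "november"
Syllable breakdown: no · vem · ber
Counting: 3 parts
= 3 syllables


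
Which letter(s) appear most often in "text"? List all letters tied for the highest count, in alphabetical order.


Word: "text"
Letter counts:
  'e': 1
  't': 2
  'x': 1
Maximum count = 2
Most frequent = 't' (2 times each)


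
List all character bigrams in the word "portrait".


Word: "portrait" (length 8)
Number of bigrams = 8 - 2 + 1 = 7
  Position 0: "po"
  Position 1: "or"
  Position 2: "rt"
  Position 3: "tr"
  Position 4: "ra"
  Position 5: "ai"
  Position 6: "it"
Bigrams = "po", "or", "rt", "tr", "ra", "ai", "it"


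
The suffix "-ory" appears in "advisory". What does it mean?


Suffix: -ory
As in: advisory -> advise + -ory, with a spelling change
Meaning = relating to / place for


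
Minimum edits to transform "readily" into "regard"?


Word 1: "readily" (length 7)
Word 2: "regard" (length 6)
One optimal edit sequence (insert/delete/substitute each cost 1):
  1. keep 'r'
  2. keep 'e'
  3. delete 'a'  (+1)
  4. substitute 'd' -> 'g'  (+1)
  5. substitute 'i' -> 'a'  (+1)
  6. substitute 'l' -> 'r'  (+1)
  7. substitute 'y' -> 'd'  (+1)
Total edit operations: 5
Edit distance = 5


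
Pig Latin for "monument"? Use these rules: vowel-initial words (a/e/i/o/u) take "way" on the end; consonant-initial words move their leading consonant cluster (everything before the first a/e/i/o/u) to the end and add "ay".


Word: "monument"
Starts with consonant(s) → move to end, add 'ay'
Consonant cluster: "m"
Pig Latin = "onumentmay"


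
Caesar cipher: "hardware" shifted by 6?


Word: "hardware"
Shift: 6
Each letter → (letter + shift) mod 26:
  'h' (7) + 6 = 13 → 'n'
  'a' (0) + 6 = 6 → 'g'
  'r' (17) + 6 = 23 → 'x'
  'd' (3) + 6 = 9 → 'j'
  'w' (22) + 6 = 2 → 'c'
  'a' (0) + 6 = 6 → 'g'
  'r' (17) + 6 = 23 → 'x'
  'e' (4) + 6 = 10 → 'k'
Result = "ngxjcgxk"


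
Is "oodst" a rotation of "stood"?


Word: "stood", Candidate: "oodst"
Method: check if candidate is substring of word+word
"stoodstood" contains "oodst"? Yes
Is rotation = Yes


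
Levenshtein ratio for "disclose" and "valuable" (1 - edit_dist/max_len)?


Word 1: "disclose" (length 8)
Word 2: "valuable" (length 8)
One optimal edit sequence:
  1. substitute 'd' -> 'v'  (+1)
  2. substitute 'i' -> 'a'  (+1)
  3. substitute 's' -> 'l'  (+1)
  4. substitute 'c' -> 'u'  (+1)
  5. substitute 'l' -> 'a'  (+1)
  6. substitute 'o' -> 'b'  (+1)
  7. substitute 's' -> 'l'  (+1)
  8. keep 'e'
Edit distance = 7
Max length = max(8, 8) = 8
Similarity = 1 - 7/8
= 0.1250


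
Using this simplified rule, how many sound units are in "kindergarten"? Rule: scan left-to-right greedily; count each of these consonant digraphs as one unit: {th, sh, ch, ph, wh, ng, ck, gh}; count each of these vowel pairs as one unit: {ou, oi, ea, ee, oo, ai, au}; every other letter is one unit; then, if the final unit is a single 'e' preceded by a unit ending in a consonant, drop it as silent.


Word: "kindergarten" (12 letters)
Left-to-right scan:
  1. 'k' (letter)
  2. 'i' (letter)
  3. 'n' (letter)
  4. 'd' (letter)
  5. 'e' (letter)
  6. 'r' (letter)
  7. 'g' (letter)
  8. 'a' (letter)
  9. 'r' (letter)
  10. 't' (letter)
  11. 'e' (letter)
  12. 'n' (letter)
Units from scan: 12
Sound units = 12 units


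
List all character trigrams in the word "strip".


Word: "strip" (length 5)
Number of trigrams = 5 - 3 + 1 = 3
  Position 0: "str"
  Position 1: "tri"
  Position 2: "rip"
Trigrams = "str", "tri", "rip"


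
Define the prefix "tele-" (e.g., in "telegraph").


Prefix: tele-
Example: telegraph (tele- + graph)
Meaning = distant


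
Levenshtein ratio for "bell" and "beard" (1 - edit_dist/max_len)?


Word 1: "bell" (length 4)
Word 2: "beard" (length 5)
One optimal edit sequence:
  1. keep 'b'
  2. keep 'e'
  3. insert 'a'  (+1)
  4. substitute 'l' -> 'r'  (+1)
  5. substitute 'l' -> 'd'  (+1)
Edit distance = 3
Max length = max(4, 5) = 5
Similarity = 1 - 3/5
= 0.4000


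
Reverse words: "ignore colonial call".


Original: "ignore colonial call"
Words (1..n): ignore | colonial | call
Reversed (n..1): call | colonial | ignore
Result = "call colonial ignore"


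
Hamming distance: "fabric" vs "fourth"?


Comparing character by character (same length = 6):
  Pos 0: 'f' vs 'f' =
  Pos 1: 'a' vs 'o' !=
  Pos 2: 'b' vs 'u' !=
  Pos 3: 'r' vs 'r' =
  Pos 4: 'i' vs 't' !=
  Pos 5: 'c' vs 'h' !=
Hamming distance = 4


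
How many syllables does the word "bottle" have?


Word: "bottle"
Syllable breakdown: bot / tle
Counting: 2 parts
= 2 syllables


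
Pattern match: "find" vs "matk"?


Pattern of "find": [0, 1, 2, 3]
Pattern of "matk": [0, 1, 2, 3]
Patterns match
Same pattern = Yes


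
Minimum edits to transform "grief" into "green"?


Word 1: "grief" (length 5)
Word 2: "green" (length 5)
One optimal edit sequence (insert/delete/substitute each cost 1):
  1. keep 'g'
  2. keep 'r'
  3. substitute 'i' -> 'e'  (+1)
  4. keep 'e'
  5. substitute 'f' -> 'n'  (+1)
Total edit operations: 2
Edit distance = 2


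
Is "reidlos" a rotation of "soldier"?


Word: "soldier", Candidate: "reidlos"
Method: check if candidate is substring of word+word
"soldiersoldier" contains "reidlos"? No
Is rotation = No


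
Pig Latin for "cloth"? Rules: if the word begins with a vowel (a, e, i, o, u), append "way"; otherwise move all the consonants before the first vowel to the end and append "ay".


Word: "cloth"
Starts with consonant(s) → move to end, add 'ay'
Consonant cluster: "cl"
Pig Latin = "othclay"


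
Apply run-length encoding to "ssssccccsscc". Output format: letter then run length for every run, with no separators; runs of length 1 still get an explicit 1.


String: "ssssccccsscc"
Scanning for consecutive runs:
  's' x 4
  'c' x 4
  's' x 2
  'c' x 2
RLE = "s4c4s2c2"


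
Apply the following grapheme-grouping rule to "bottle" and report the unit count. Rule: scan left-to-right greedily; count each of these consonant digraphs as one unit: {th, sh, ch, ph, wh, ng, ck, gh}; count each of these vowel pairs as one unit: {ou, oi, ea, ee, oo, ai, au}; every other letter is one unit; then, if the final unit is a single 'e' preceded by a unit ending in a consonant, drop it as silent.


Word: "bottle" (6 letters)
Left-to-right scan:
  [1] 'b' (letter)
  [2] 'o' (letter)
  [3] 't' (letter)
  [4] 't' (letter)
  [5] 'l' (letter)
  [6] 'e' (letter)
Units from scan: 6
Final unit is 'e' after a consonant -> drop as silent (-1)
Sound units = 5 units


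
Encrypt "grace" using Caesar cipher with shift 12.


Word: "grace"
Shift: 12
Each letter → (letter + shift) mod 26:
  'g' (6) + 12 = 18 → 's'
  'r' (17) + 12 = 3 → 'd'
  'a' (0) + 12 = 12 → 'm'
  'c' (2) + 12 = 14 → 'o'
  'e' (4) + 12 = 16 → 'q'
Result = "sdmoq"


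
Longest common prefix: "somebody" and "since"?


Word 1: "somebody"
Word 2: "since"
Comparing from start:
  Pos 0: 's' == 's'
  Pos 1: 'o' != 'i' (stop)
LCP = "s" (length 1)


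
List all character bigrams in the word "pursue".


Word: "pursue" (length 6)
Number of bigrams = 6 - 2 + 1 = 5
  Position 0: "pu"
  Position 1: "ur"
  Position 2: "rs"
  Position 3: "su"
  Position 4: "ue"
Bigrams = "pu", "ur", "rs", "su", "ue"


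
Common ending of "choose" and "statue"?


Word 1: "choose"
Word 2: "statue"
Comparing from end:
  Pos -1: 'e' == 'e'
  Pos -2: 's' != 'u' (stop)
LCS = "e" (length 1)


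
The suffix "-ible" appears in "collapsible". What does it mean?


Suffix: -ible
Example: collapsible (collapse + -ible, with a spelling change)
Meaning = capable of


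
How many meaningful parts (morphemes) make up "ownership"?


Word: "ownership"
Morphemes: own / -er / -ship
Each morpheme carries meaning
= 3 morphemes


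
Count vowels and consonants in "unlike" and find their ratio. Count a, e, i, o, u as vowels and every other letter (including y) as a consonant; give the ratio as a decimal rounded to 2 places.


Word: "unlike"
Vowels (a,e,i,o,u): 3
Consonants: 3
Ratio = 3/3
= 1.00


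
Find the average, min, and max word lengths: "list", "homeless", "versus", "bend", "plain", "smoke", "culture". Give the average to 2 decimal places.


Lengths: "list"=4, "homeless"=8, "versus"=6, "bend"=4, "plain"=5, "smoke"=5, "culture"=7
Sum = 39, Count = 7
Average = 39/7 = 5.57
= avg=5.57, min=4, max=8


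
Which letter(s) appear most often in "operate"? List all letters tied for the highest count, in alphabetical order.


Word: "operate"
Letter counts:
  'a': 1
  'e': 2
  'o': 1
  'p': 1
  'r': 1
  't': 1
Maximum count = 2
Most frequent = 'e' (2 times each)


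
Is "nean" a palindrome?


Word: "nean"
Reversed: "naen"
Forward == Backward? nean != naen
Palindrome = No


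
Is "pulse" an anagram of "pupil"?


Word 1: "pupil" → sorted: ilppu
Word 2: "pulse" → sorted: elpsu
Same letters? ilppu != elpsu
Anagram = No


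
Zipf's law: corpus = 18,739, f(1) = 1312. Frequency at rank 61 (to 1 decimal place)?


Zipf's law: f(r) = f(1) / r
f(1) = 1312
f(61) = 1312 / 61
= 21.5 occurrences


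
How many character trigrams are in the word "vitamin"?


Word: "vitamin" (length 7)
Number of 3-grams = length - 3 + 1 = 7 - 3 + 1
= 5
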